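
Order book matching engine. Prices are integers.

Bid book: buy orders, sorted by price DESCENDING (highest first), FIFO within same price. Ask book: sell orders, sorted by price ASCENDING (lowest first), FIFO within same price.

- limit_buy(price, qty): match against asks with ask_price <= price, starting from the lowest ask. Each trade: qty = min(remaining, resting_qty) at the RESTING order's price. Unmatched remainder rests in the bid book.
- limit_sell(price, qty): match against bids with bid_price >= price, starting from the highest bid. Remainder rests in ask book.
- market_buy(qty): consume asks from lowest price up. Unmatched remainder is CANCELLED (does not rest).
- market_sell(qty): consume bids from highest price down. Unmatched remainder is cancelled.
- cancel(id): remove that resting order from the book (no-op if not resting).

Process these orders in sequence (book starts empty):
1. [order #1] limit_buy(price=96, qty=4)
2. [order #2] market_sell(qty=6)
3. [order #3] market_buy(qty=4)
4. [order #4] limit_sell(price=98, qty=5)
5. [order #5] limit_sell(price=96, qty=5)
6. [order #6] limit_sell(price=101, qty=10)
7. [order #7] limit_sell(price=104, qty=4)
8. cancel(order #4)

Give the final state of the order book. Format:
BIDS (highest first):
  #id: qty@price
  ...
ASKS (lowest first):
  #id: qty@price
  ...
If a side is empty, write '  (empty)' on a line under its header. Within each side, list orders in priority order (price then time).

Answer: BIDS (highest first):
  (empty)
ASKS (lowest first):
  #5: 5@96
  #6: 10@101
  #7: 4@104

Derivation:
After op 1 [order #1] limit_buy(price=96, qty=4): fills=none; bids=[#1:4@96] asks=[-]
After op 2 [order #2] market_sell(qty=6): fills=#1x#2:4@96; bids=[-] asks=[-]
After op 3 [order #3] market_buy(qty=4): fills=none; bids=[-] asks=[-]
After op 4 [order #4] limit_sell(price=98, qty=5): fills=none; bids=[-] asks=[#4:5@98]
After op 5 [order #5] limit_sell(price=96, qty=5): fills=none; bids=[-] asks=[#5:5@96 #4:5@98]
After op 6 [order #6] limit_sell(price=101, qty=10): fills=none; bids=[-] asks=[#5:5@96 #4:5@98 #6:10@101]
After op 7 [order #7] limit_sell(price=104, qty=4): fills=none; bids=[-] asks=[#5:5@96 #4:5@98 #6:10@101 #7:4@104]
After op 8 cancel(order #4): fills=none; bids=[-] asks=[#5:5@96 #6:10@101 #7:4@104]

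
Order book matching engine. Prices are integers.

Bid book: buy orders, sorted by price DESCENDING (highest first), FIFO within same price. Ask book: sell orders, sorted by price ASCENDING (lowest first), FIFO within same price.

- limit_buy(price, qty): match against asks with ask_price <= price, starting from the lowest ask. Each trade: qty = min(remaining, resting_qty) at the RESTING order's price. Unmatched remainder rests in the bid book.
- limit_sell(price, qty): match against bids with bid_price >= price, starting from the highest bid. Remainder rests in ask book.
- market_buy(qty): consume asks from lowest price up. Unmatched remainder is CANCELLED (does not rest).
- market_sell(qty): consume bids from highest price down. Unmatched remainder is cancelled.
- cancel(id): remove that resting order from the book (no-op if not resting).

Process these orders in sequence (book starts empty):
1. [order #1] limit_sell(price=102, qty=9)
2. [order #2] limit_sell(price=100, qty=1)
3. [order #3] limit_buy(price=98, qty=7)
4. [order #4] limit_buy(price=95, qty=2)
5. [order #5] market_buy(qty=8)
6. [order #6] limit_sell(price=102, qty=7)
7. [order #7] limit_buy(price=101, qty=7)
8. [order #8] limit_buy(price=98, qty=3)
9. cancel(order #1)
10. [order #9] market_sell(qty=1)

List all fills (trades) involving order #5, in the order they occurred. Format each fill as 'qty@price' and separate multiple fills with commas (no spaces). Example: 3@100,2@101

After op 1 [order #1] limit_sell(price=102, qty=9): fills=none; bids=[-] asks=[#1:9@102]
After op 2 [order #2] limit_sell(price=100, qty=1): fills=none; bids=[-] asks=[#2:1@100 #1:9@102]
After op 3 [order #3] limit_buy(price=98, qty=7): fills=none; bids=[#3:7@98] asks=[#2:1@100 #1:9@102]
After op 4 [order #4] limit_buy(price=95, qty=2): fills=none; bids=[#3:7@98 #4:2@95] asks=[#2:1@100 #1:9@102]
After op 5 [order #5] market_buy(qty=8): fills=#5x#2:1@100 #5x#1:7@102; bids=[#3:7@98 #4:2@95] asks=[#1:2@102]
After op 6 [order #6] limit_sell(price=102, qty=7): fills=none; bids=[#3:7@98 #4:2@95] asks=[#1:2@102 #6:7@102]
After op 7 [order #7] limit_buy(price=101, qty=7): fills=none; bids=[#7:7@101 #3:7@98 #4:2@95] asks=[#1:2@102 #6:7@102]
After op 8 [order #8] limit_buy(price=98, qty=3): fills=none; bids=[#7:7@101 #3:7@98 #8:3@98 #4:2@95] asks=[#1:2@102 #6:7@102]
After op 9 cancel(order #1): fills=none; bids=[#7:7@101 #3:7@98 #8:3@98 #4:2@95] asks=[#6:7@102]
After op 10 [order #9] market_sell(qty=1): fills=#7x#9:1@101; bids=[#7:6@101 #3:7@98 #8:3@98 #4:2@95] asks=[#6:7@102]

Answer: 1@100,7@102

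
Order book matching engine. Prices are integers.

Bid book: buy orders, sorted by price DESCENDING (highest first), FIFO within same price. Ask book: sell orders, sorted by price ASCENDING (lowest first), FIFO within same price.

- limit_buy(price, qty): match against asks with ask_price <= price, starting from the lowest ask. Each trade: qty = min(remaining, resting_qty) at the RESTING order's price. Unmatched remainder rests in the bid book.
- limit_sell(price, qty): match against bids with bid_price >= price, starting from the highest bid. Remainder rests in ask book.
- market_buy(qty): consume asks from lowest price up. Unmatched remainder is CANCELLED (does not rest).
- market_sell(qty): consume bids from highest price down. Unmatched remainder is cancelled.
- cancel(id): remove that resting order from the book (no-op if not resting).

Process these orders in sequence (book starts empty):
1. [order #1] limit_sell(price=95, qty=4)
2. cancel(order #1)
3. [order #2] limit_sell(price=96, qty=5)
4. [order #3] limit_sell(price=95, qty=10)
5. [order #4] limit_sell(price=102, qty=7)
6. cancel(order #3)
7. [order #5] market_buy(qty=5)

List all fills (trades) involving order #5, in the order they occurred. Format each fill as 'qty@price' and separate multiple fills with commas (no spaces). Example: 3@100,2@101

After op 1 [order #1] limit_sell(price=95, qty=4): fills=none; bids=[-] asks=[#1:4@95]
After op 2 cancel(order #1): fills=none; bids=[-] asks=[-]
After op 3 [order #2] limit_sell(price=96, qty=5): fills=none; bids=[-] asks=[#2:5@96]
After op 4 [order #3] limit_sell(price=95, qty=10): fills=none; bids=[-] asks=[#3:10@95 #2:5@96]
After op 5 [order #4] limit_sell(price=102, qty=7): fills=none; bids=[-] asks=[#3:10@95 #2:5@96 #4:7@102]
After op 6 cancel(order #3): fills=none; bids=[-] asks=[#2:5@96 #4:7@102]
After op 7 [order #5] market_buy(qty=5): fills=#5x#2:5@96; bids=[-] asks=[#4:7@102]

Answer: 5@96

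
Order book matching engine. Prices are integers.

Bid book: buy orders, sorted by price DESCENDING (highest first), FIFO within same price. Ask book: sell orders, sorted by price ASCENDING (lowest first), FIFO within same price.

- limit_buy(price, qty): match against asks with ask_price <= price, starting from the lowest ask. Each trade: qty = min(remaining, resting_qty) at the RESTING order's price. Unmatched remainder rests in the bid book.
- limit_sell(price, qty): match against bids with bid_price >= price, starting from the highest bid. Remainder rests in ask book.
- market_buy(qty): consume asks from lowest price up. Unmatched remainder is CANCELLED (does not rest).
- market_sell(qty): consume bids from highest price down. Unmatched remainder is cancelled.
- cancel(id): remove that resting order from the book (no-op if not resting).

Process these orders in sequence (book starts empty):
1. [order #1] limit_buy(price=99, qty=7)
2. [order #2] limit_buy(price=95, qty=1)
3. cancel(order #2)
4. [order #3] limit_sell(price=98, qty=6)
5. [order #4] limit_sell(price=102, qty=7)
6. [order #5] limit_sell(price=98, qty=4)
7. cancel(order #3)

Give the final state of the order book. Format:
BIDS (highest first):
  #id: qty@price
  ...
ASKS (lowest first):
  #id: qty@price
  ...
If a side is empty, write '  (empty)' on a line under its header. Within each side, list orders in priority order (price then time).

Answer: BIDS (highest first):
  (empty)
ASKS (lowest first):
  #5: 3@98
  #4: 7@102

Derivation:
After op 1 [order #1] limit_buy(price=99, qty=7): fills=none; bids=[#1:7@99] asks=[-]
After op 2 [order #2] limit_buy(price=95, qty=1): fills=none; bids=[#1:7@99 #2:1@95] asks=[-]
After op 3 cancel(order #2): fills=none; bids=[#1:7@99] asks=[-]
After op 4 [order #3] limit_sell(price=98, qty=6): fills=#1x#3:6@99; bids=[#1:1@99] asks=[-]
After op 5 [order #4] limit_sell(price=102, qty=7): fills=none; bids=[#1:1@99] asks=[#4:7@102]
After op 6 [order #5] limit_sell(price=98, qty=4): fills=#1x#5:1@99; bids=[-] asks=[#5:3@98 #4:7@102]
After op 7 cancel(order #3): fills=none; bids=[-] asks=[#5:3@98 #4:7@102]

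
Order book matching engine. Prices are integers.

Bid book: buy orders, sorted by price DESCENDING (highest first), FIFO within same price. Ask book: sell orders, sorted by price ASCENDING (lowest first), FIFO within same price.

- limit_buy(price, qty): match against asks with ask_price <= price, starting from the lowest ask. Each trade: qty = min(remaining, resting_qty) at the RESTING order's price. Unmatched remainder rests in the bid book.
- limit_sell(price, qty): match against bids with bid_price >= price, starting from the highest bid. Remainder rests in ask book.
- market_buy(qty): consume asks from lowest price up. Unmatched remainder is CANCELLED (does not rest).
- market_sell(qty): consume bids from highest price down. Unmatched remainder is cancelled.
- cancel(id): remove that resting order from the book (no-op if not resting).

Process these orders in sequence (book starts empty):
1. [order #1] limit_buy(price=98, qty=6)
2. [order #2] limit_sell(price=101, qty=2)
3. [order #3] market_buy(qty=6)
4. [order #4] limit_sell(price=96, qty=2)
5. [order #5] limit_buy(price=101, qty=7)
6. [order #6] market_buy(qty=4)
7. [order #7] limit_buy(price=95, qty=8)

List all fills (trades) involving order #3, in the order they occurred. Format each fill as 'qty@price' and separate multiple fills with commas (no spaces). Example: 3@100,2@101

After op 1 [order #1] limit_buy(price=98, qty=6): fills=none; bids=[#1:6@98] asks=[-]
After op 2 [order #2] limit_sell(price=101, qty=2): fills=none; bids=[#1:6@98] asks=[#2:2@101]
After op 3 [order #3] market_buy(qty=6): fills=#3x#2:2@101; bids=[#1:6@98] asks=[-]
After op 4 [order #4] limit_sell(price=96, qty=2): fills=#1x#4:2@98; bids=[#1:4@98] asks=[-]
After op 5 [order #5] limit_buy(price=101, qty=7): fills=none; bids=[#5:7@101 #1:4@98] asks=[-]
After op 6 [order #6] market_buy(qty=4): fills=none; bids=[#5:7@101 #1:4@98] asks=[-]
After op 7 [order #7] limit_buy(price=95, qty=8): fills=none; bids=[#5:7@101 #1:4@98 #7:8@95] asks=[-]

Answer: 2@101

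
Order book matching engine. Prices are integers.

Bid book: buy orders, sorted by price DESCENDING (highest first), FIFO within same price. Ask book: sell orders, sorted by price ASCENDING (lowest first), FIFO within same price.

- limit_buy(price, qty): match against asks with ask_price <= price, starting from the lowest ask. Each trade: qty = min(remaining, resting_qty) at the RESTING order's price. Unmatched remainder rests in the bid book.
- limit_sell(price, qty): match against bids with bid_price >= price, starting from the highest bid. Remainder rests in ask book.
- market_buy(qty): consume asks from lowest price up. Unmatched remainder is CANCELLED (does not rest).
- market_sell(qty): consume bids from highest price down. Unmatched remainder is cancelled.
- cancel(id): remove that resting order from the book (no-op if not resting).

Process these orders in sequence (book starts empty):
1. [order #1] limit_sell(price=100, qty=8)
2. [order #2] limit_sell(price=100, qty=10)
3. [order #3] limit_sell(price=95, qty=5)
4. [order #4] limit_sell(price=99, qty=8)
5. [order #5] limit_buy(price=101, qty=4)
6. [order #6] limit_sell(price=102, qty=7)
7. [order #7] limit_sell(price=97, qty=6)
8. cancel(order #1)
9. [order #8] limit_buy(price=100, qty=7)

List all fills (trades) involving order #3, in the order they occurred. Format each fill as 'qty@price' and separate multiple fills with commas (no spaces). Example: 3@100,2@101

After op 1 [order #1] limit_sell(price=100, qty=8): fills=none; bids=[-] asks=[#1:8@100]
After op 2 [order #2] limit_sell(price=100, qty=10): fills=none; bids=[-] asks=[#1:8@100 #2:10@100]
After op 3 [order #3] limit_sell(price=95, qty=5): fills=none; bids=[-] asks=[#3:5@95 #1:8@100 #2:10@100]
After op 4 [order #4] limit_sell(price=99, qty=8): fills=none; bids=[-] asks=[#3:5@95 #4:8@99 #1:8@100 #2:10@100]
After op 5 [order #5] limit_buy(price=101, qty=4): fills=#5x#3:4@95; bids=[-] asks=[#3:1@95 #4:8@99 #1:8@100 #2:10@100]
After op 6 [order #6] limit_sell(price=102, qty=7): fills=none; bids=[-] asks=[#3:1@95 #4:8@99 #1:8@100 #2:10@100 #6:7@102]
After op 7 [order #7] limit_sell(price=97, qty=6): fills=none; bids=[-] asks=[#3:1@95 #7:6@97 #4:8@99 #1:8@100 #2:10@100 #6:7@102]
After op 8 cancel(order #1): fills=none; bids=[-] asks=[#3:1@95 #7:6@97 #4:8@99 #2:10@100 #6:7@102]
After op 9 [order #8] limit_buy(price=100, qty=7): fills=#8x#3:1@95 #8x#7:6@97; bids=[-] asks=[#4:8@99 #2:10@100 #6:7@102]

Answer: 4@95,1@95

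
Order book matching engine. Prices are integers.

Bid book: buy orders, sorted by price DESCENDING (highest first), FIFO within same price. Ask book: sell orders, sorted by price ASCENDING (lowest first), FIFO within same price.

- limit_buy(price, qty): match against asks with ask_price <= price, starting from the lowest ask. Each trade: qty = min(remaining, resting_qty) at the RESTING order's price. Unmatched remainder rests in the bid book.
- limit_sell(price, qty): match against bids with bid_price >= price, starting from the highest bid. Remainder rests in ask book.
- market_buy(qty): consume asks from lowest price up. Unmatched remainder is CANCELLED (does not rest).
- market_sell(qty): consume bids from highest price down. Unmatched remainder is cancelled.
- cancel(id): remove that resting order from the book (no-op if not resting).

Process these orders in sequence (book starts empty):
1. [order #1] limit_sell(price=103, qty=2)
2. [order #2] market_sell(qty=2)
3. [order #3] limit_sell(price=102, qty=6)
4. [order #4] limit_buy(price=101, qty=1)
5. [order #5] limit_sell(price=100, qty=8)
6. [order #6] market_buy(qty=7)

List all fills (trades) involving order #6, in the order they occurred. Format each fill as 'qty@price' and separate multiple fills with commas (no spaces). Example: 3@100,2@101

After op 1 [order #1] limit_sell(price=103, qty=2): fills=none; bids=[-] asks=[#1:2@103]
After op 2 [order #2] market_sell(qty=2): fills=none; bids=[-] asks=[#1:2@103]
After op 3 [order #3] limit_sell(price=102, qty=6): fills=none; bids=[-] asks=[#3:6@102 #1:2@103]
After op 4 [order #4] limit_buy(price=101, qty=1): fills=none; bids=[#4:1@101] asks=[#3:6@102 #1:2@103]
After op 5 [order #5] limit_sell(price=100, qty=8): fills=#4x#5:1@101; bids=[-] asks=[#5:7@100 #3:6@102 #1:2@103]
After op 6 [order #6] market_buy(qty=7): fills=#6x#5:7@100; bids=[-] asks=[#3:6@102 #1:2@103]

Answer: 7@100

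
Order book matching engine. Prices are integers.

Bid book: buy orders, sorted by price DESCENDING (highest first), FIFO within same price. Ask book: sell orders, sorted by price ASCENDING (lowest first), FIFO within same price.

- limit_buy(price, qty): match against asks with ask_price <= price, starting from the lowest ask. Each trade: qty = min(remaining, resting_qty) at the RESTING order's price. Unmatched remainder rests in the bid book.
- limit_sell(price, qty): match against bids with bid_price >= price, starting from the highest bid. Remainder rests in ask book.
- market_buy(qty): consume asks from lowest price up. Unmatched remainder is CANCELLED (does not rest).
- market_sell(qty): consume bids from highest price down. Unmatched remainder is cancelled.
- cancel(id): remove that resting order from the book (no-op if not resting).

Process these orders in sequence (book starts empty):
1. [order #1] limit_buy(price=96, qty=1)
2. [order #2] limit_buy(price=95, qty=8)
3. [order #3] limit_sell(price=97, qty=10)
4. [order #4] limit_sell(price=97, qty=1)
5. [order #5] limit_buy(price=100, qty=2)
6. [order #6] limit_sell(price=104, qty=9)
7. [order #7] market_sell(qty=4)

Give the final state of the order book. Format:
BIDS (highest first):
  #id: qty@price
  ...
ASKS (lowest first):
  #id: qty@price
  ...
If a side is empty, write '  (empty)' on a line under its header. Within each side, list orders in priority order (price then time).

After op 1 [order #1] limit_buy(price=96, qty=1): fills=none; bids=[#1:1@96] asks=[-]
After op 2 [order #2] limit_buy(price=95, qty=8): fills=none; bids=[#1:1@96 #2:8@95] asks=[-]
After op 3 [order #3] limit_sell(price=97, qty=10): fills=none; bids=[#1:1@96 #2:8@95] asks=[#3:10@97]
After op 4 [order #4] limit_sell(price=97, qty=1): fills=none; bids=[#1:1@96 #2:8@95] asks=[#3:10@97 #4:1@97]
After op 5 [order #5] limit_buy(price=100, qty=2): fills=#5x#3:2@97; bids=[#1:1@96 #2:8@95] asks=[#3:8@97 #4:1@97]
After op 6 [order #6] limit_sell(price=104, qty=9): fills=none; bids=[#1:1@96 #2:8@95] asks=[#3:8@97 #4:1@97 #6:9@104]
After op 7 [order #7] market_sell(qty=4): fills=#1x#7:1@96 #2x#7:3@95; bids=[#2:5@95] asks=[#3:8@97 #4:1@97 #6:9@104]

Answer: BIDS (highest first):
  #2: 5@95
ASKS (lowest first):
  #3: 8@97
  #4: 1@97
  #6: 9@104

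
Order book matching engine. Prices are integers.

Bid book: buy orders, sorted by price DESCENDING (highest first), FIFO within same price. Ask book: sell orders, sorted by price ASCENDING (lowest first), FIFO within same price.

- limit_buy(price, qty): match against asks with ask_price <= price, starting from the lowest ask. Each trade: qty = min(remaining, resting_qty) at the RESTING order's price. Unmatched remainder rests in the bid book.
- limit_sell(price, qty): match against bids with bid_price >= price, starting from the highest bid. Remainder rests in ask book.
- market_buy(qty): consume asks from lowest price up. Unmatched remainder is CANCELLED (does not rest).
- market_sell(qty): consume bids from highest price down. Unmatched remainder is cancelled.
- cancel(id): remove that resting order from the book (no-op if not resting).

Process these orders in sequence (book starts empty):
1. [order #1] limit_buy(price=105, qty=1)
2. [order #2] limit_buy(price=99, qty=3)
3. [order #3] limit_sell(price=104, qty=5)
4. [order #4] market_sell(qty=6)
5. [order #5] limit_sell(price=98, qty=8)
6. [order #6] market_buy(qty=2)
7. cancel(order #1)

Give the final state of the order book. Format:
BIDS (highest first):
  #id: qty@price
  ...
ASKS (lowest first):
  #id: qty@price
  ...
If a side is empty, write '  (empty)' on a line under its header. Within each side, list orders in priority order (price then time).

After op 1 [order #1] limit_buy(price=105, qty=1): fills=none; bids=[#1:1@105] asks=[-]
After op 2 [order #2] limit_buy(price=99, qty=3): fills=none; bids=[#1:1@105 #2:3@99] asks=[-]
After op 3 [order #3] limit_sell(price=104, qty=5): fills=#1x#3:1@105; bids=[#2:3@99] asks=[#3:4@104]
After op 4 [order #4] market_sell(qty=6): fills=#2x#4:3@99; bids=[-] asks=[#3:4@104]
After op 5 [order #5] limit_sell(price=98, qty=8): fills=none; bids=[-] asks=[#5:8@98 #3:4@104]
After op 6 [order #6] market_buy(qty=2): fills=#6x#5:2@98; bids=[-] asks=[#5:6@98 #3:4@104]
After op 7 cancel(order #1): fills=none; bids=[-] asks=[#5:6@98 #3:4@104]

Answer: BIDS (highest first):
  (empty)
ASKS (lowest first):
  #5: 6@98
  #3: 4@104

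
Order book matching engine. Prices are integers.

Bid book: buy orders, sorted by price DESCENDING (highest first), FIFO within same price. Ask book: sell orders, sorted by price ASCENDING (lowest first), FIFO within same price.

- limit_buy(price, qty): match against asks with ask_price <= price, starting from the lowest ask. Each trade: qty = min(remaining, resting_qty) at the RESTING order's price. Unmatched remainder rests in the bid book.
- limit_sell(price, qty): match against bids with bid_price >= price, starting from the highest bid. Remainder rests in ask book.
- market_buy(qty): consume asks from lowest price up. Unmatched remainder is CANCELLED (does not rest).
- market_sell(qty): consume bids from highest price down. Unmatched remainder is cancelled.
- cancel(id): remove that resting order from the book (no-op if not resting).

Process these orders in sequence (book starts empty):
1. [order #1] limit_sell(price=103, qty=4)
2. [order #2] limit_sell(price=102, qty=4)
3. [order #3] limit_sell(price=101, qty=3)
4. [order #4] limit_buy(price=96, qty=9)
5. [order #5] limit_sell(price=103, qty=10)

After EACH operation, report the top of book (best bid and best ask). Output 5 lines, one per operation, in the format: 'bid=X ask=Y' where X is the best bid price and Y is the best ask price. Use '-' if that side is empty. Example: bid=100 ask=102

Answer: bid=- ask=103
bid=- ask=102
bid=- ask=101
bid=96 ask=101
bid=96 ask=101

Derivation:
After op 1 [order #1] limit_sell(price=103, qty=4): fills=none; bids=[-] asks=[#1:4@103]
After op 2 [order #2] limit_sell(price=102, qty=4): fills=none; bids=[-] asks=[#2:4@102 #1:4@103]
After op 3 [order #3] limit_sell(price=101, qty=3): fills=none; bids=[-] asks=[#3:3@101 #2:4@102 #1:4@103]
After op 4 [order #4] limit_buy(price=96, qty=9): fills=none; bids=[#4:9@96] asks=[#3:3@101 #2:4@102 #1:4@103]
After op 5 [order #5] limit_sell(price=103, qty=10): fills=none; bids=[#4:9@96] asks=[#3:3@101 #2:4@102 #1:4@103 #5:10@103]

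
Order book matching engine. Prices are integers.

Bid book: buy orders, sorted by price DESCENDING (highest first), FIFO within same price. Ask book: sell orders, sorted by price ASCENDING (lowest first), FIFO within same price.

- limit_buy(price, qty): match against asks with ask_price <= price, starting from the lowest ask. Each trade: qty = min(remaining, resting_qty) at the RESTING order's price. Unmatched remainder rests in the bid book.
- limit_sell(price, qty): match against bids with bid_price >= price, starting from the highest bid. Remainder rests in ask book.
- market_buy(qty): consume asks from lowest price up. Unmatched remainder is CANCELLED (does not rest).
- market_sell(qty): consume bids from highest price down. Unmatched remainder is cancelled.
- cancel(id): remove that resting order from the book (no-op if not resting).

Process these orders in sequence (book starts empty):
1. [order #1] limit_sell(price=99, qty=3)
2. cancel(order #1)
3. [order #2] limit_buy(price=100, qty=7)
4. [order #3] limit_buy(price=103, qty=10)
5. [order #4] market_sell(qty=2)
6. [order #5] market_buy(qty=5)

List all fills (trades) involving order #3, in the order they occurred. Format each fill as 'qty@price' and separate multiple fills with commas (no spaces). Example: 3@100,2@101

Answer: 2@103

Derivation:
After op 1 [order #1] limit_sell(price=99, qty=3): fills=none; bids=[-] asks=[#1:3@99]
After op 2 cancel(order #1): fills=none; bids=[-] asks=[-]
After op 3 [order #2] limit_buy(price=100, qty=7): fills=none; bids=[#2:7@100] asks=[-]
After op 4 [order #3] limit_buy(price=103, qty=10): fills=none; bids=[#3:10@103 #2:7@100] asks=[-]
After op 5 [order #4] market_sell(qty=2): fills=#3x#4:2@103; bids=[#3:8@103 #2:7@100] asks=[-]
After op 6 [order #5] market_buy(qty=5): fills=none; bids=[#3:8@103 #2:7@100] asks=[-]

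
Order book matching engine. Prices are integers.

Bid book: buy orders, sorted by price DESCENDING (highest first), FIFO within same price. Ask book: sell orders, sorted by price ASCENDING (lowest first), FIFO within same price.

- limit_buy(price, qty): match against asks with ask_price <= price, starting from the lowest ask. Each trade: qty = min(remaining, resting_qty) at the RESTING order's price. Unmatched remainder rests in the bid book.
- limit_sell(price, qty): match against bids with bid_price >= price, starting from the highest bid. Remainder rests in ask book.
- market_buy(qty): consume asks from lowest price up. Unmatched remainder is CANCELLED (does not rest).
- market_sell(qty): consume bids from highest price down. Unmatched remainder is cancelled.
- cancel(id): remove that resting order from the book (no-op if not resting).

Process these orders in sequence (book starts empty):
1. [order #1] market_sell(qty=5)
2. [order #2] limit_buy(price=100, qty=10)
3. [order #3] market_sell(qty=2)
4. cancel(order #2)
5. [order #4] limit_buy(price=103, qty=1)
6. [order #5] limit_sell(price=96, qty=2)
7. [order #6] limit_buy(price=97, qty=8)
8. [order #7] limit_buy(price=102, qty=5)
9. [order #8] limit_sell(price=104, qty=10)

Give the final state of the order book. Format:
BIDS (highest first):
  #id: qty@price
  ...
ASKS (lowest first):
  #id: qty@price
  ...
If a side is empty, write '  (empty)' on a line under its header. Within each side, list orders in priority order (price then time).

Answer: BIDS (highest first):
  #7: 5@102
  #6: 7@97
ASKS (lowest first):
  #8: 10@104

Derivation:
After op 1 [order #1] market_sell(qty=5): fills=none; bids=[-] asks=[-]
After op 2 [order #2] limit_buy(price=100, qty=10): fills=none; bids=[#2:10@100] asks=[-]
After op 3 [order #3] market_sell(qty=2): fills=#2x#3:2@100; bids=[#2:8@100] asks=[-]
After op 4 cancel(order #2): fills=none; bids=[-] asks=[-]
After op 5 [order #4] limit_buy(price=103, qty=1): fills=none; bids=[#4:1@103] asks=[-]
After op 6 [order #5] limit_sell(price=96, qty=2): fills=#4x#5:1@103; bids=[-] asks=[#5:1@96]
After op 7 [order #6] limit_buy(price=97, qty=8): fills=#6x#5:1@96; bids=[#6:7@97] asks=[-]
After op 8 [order #7] limit_buy(price=102, qty=5): fills=none; bids=[#7:5@102 #6:7@97] asks=[-]
After op 9 [order #8] limit_sell(price=104, qty=10): fills=none; bids=[#7:5@102 #6:7@97] asks=[#8:10@104]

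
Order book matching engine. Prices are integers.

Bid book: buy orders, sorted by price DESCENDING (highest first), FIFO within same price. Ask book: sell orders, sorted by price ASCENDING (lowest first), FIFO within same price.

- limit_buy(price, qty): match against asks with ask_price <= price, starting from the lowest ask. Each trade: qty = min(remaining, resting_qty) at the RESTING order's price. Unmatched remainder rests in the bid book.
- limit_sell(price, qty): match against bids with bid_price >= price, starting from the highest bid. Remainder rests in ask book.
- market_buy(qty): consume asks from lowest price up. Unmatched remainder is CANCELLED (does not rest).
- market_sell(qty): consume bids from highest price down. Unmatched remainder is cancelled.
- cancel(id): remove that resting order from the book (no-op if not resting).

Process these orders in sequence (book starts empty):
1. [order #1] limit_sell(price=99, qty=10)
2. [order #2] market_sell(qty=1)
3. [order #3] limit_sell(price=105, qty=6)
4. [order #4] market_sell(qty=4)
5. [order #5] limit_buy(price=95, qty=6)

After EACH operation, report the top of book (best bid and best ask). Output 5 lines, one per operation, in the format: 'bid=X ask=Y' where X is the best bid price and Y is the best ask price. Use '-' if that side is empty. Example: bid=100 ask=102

Answer: bid=- ask=99
bid=- ask=99
bid=- ask=99
bid=- ask=99
bid=95 ask=99

Derivation:
After op 1 [order #1] limit_sell(price=99, qty=10): fills=none; bids=[-] asks=[#1:10@99]
After op 2 [order #2] market_sell(qty=1): fills=none; bids=[-] asks=[#1:10@99]
After op 3 [order #3] limit_sell(price=105, qty=6): fills=none; bids=[-] asks=[#1:10@99 #3:6@105]
After op 4 [order #4] market_sell(qty=4): fills=none; bids=[-] asks=[#1:10@99 #3:6@105]
After op 5 [order #5] limit_buy(price=95, qty=6): fills=none; bids=[#5:6@95] asks=[#1:10@99 #3:6@105]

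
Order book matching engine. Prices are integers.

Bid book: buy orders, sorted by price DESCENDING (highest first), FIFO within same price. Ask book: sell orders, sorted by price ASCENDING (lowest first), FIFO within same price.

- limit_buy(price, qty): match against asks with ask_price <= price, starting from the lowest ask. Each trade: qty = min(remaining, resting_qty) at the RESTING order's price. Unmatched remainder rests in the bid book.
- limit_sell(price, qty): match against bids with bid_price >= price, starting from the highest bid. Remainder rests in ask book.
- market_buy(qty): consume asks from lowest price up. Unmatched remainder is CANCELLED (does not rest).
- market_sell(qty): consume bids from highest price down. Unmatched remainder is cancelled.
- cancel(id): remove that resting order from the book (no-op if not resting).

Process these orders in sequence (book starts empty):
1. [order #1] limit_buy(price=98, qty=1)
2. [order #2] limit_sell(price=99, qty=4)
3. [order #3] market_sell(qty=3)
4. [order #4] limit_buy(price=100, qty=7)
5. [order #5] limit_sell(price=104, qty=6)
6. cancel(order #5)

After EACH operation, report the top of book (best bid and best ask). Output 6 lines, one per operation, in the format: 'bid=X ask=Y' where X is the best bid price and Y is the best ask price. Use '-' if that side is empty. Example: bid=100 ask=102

After op 1 [order #1] limit_buy(price=98, qty=1): fills=none; bids=[#1:1@98] asks=[-]
After op 2 [order #2] limit_sell(price=99, qty=4): fills=none; bids=[#1:1@98] asks=[#2:4@99]
After op 3 [order #3] market_sell(qty=3): fills=#1x#3:1@98; bids=[-] asks=[#2:4@99]
After op 4 [order #4] limit_buy(price=100, qty=7): fills=#4x#2:4@99; bids=[#4:3@100] asks=[-]
After op 5 [order #5] limit_sell(price=104, qty=6): fills=none; bids=[#4:3@100] asks=[#5:6@104]
After op 6 cancel(order #5): fills=none; bids=[#4:3@100] asks=[-]

Answer: bid=98 ask=-
bid=98 ask=99
bid=- ask=99
bid=100 ask=-
bid=100 ask=104
bid=100 ask=-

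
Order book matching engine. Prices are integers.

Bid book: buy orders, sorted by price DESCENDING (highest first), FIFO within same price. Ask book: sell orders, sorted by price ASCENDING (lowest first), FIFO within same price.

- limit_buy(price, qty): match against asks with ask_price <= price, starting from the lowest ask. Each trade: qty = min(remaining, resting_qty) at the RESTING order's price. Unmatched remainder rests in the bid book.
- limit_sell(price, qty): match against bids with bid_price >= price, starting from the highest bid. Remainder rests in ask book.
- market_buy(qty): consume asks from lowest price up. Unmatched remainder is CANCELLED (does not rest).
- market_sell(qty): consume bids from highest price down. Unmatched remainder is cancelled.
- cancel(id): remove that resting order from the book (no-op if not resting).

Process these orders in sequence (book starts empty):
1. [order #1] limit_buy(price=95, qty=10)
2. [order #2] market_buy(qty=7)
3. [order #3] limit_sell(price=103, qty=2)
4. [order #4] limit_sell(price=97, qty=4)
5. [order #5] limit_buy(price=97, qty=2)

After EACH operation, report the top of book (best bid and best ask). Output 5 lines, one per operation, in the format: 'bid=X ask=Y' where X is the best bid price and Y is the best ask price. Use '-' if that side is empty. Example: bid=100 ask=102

After op 1 [order #1] limit_buy(price=95, qty=10): fills=none; bids=[#1:10@95] asks=[-]
After op 2 [order #2] market_buy(qty=7): fills=none; bids=[#1:10@95] asks=[-]
After op 3 [order #3] limit_sell(price=103, qty=2): fills=none; bids=[#1:10@95] asks=[#3:2@103]
After op 4 [order #4] limit_sell(price=97, qty=4): fills=none; bids=[#1:10@95] asks=[#4:4@97 #3:2@103]
After op 5 [order #5] limit_buy(price=97, qty=2): fills=#5x#4:2@97; bids=[#1:10@95] asks=[#4:2@97 #3:2@103]

Answer: bid=95 ask=-
bid=95 ask=-
bid=95 ask=103
bid=95 ask=97
bid=95 ask=97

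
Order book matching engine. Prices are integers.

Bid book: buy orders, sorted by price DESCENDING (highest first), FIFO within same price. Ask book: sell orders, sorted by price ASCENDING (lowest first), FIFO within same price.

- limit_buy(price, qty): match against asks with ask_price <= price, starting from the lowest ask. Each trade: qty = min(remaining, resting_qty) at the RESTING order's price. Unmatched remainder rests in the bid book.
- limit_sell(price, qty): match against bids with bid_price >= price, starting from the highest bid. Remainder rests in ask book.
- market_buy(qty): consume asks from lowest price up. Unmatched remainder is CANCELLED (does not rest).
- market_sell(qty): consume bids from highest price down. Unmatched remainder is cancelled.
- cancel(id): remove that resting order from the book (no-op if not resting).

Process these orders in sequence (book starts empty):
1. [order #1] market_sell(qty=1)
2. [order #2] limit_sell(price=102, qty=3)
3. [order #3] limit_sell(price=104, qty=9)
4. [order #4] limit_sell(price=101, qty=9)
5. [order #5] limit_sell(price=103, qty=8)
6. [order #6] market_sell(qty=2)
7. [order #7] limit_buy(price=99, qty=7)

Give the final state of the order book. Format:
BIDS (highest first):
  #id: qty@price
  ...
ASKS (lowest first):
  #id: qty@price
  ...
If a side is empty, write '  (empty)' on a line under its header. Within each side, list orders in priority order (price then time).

Answer: BIDS (highest first):
  #7: 7@99
ASKS (lowest first):
  #4: 9@101
  #2: 3@102
  #5: 8@103
  #3: 9@104

Derivation:
After op 1 [order #1] market_sell(qty=1): fills=none; bids=[-] asks=[-]
After op 2 [order #2] limit_sell(price=102, qty=3): fills=none; bids=[-] asks=[#2:3@102]
After op 3 [order #3] limit_sell(price=104, qty=9): fills=none; bids=[-] asks=[#2:3@102 #3:9@104]
After op 4 [order #4] limit_sell(price=101, qty=9): fills=none; bids=[-] asks=[#4:9@101 #2:3@102 #3:9@104]
After op 5 [order #5] limit_sell(price=103, qty=8): fills=none; bids=[-] asks=[#4:9@101 #2:3@102 #5:8@103 #3:9@104]
After op 6 [order #6] market_sell(qty=2): fills=none; bids=[-] asks=[#4:9@101 #2:3@102 #5:8@103 #3:9@104]
After op 7 [order #7] limit_buy(price=99, qty=7): fills=none; bids=[#7:7@99] asks=[#4:9@101 #2:3@102 #5:8@103 #3:9@104]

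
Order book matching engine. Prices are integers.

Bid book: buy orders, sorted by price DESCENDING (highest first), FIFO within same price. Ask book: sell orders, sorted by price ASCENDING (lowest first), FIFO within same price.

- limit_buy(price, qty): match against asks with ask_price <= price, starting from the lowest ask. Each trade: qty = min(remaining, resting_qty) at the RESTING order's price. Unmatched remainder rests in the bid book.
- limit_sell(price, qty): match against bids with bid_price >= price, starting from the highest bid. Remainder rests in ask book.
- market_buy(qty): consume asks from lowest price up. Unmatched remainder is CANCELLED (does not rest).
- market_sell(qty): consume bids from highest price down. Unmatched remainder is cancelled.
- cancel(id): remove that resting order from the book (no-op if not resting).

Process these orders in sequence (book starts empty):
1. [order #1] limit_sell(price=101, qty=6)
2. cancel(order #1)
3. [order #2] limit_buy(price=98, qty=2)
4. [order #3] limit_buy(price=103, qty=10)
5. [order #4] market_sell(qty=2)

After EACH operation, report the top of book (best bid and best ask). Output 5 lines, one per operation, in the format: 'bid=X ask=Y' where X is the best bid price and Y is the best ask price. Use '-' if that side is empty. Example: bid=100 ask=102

Answer: bid=- ask=101
bid=- ask=-
bid=98 ask=-
bid=103 ask=-
bid=103 ask=-

Derivation:
After op 1 [order #1] limit_sell(price=101, qty=6): fills=none; bids=[-] asks=[#1:6@101]
After op 2 cancel(order #1): fills=none; bids=[-] asks=[-]
After op 3 [order #2] limit_buy(price=98, qty=2): fills=none; bids=[#2:2@98] asks=[-]
After op 4 [order #3] limit_buy(price=103, qty=10): fills=none; bids=[#3:10@103 #2:2@98] asks=[-]
After op 5 [order #4] market_sell(qty=2): fills=#3x#4:2@103; bids=[#3:8@103 #2:2@98] asks=[-]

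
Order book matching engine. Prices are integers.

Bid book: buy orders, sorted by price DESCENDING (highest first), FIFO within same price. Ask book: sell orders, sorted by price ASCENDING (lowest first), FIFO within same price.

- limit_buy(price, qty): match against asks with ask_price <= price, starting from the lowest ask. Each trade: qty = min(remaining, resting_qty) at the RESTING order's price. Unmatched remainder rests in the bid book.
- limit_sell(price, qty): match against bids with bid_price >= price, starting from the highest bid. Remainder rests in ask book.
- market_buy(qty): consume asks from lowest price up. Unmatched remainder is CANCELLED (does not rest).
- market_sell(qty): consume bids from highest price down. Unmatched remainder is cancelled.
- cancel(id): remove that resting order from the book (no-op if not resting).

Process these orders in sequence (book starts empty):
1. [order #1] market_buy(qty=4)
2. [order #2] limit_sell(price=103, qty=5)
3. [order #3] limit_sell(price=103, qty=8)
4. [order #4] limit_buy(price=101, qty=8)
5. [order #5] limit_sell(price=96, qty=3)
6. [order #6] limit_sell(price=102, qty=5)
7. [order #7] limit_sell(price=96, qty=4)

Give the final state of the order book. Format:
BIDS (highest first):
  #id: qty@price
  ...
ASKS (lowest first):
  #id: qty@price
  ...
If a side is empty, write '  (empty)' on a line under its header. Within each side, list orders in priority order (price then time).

Answer: BIDS (highest first):
  #4: 1@101
ASKS (lowest first):
  #6: 5@102
  #2: 5@103
  #3: 8@103

Derivation:
After op 1 [order #1] market_buy(qty=4): fills=none; bids=[-] asks=[-]
After op 2 [order #2] limit_sell(price=103, qty=5): fills=none; bids=[-] asks=[#2:5@103]
After op 3 [order #3] limit_sell(price=103, qty=8): fills=none; bids=[-] asks=[#2:5@103 #3:8@103]
After op 4 [order #4] limit_buy(price=101, qty=8): fills=none; bids=[#4:8@101] asks=[#2:5@103 #3:8@103]
After op 5 [order #5] limit_sell(price=96, qty=3): fills=#4x#5:3@101; bids=[#4:5@101] asks=[#2:5@103 #3:8@103]
After op 6 [order #6] limit_sell(price=102, qty=5): fills=none; bids=[#4:5@101] asks=[#6:5@102 #2:5@103 #3:8@103]
After op 7 [order #7] limit_sell(price=96, qty=4): fills=#4x#7:4@101; bids=[#4:1@101] asks=[#6:5@102 #2:5@103 #3:8@103]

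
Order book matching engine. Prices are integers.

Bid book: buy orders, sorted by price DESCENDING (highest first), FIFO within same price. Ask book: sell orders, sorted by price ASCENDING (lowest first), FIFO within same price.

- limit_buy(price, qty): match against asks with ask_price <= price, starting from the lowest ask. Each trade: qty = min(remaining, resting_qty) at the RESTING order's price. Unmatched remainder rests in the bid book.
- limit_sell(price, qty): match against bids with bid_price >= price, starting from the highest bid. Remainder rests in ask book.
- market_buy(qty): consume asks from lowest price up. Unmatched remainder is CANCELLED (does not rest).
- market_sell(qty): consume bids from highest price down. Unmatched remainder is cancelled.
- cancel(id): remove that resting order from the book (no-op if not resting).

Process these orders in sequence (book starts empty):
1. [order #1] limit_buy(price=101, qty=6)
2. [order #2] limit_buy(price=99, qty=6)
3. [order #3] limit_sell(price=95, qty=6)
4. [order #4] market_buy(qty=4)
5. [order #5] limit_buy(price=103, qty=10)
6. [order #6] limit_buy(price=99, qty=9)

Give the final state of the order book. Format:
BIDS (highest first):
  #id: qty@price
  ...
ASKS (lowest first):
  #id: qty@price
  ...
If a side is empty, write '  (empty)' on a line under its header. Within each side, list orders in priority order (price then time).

Answer: BIDS (highest first):
  #5: 10@103
  #2: 6@99
  #6: 9@99
ASKS (lowest first):
  (empty)

Derivation:
After op 1 [order #1] limit_buy(price=101, qty=6): fills=none; bids=[#1:6@101] asks=[-]
After op 2 [order #2] limit_buy(price=99, qty=6): fills=none; bids=[#1:6@101 #2:6@99] asks=[-]
After op 3 [order #3] limit_sell(price=95, qty=6): fills=#1x#3:6@101; bids=[#2:6@99] asks=[-]
After op 4 [order #4] market_buy(qty=4): fills=none; bids=[#2:6@99] asks=[-]
After op 5 [order #5] limit_buy(price=103, qty=10): fills=none; bids=[#5:10@103 #2:6@99] asks=[-]
After op 6 [order #6] limit_buy(price=99, qty=9): fills=none; bids=[#5:10@103 #2:6@99 #6:9@99] asks=[-]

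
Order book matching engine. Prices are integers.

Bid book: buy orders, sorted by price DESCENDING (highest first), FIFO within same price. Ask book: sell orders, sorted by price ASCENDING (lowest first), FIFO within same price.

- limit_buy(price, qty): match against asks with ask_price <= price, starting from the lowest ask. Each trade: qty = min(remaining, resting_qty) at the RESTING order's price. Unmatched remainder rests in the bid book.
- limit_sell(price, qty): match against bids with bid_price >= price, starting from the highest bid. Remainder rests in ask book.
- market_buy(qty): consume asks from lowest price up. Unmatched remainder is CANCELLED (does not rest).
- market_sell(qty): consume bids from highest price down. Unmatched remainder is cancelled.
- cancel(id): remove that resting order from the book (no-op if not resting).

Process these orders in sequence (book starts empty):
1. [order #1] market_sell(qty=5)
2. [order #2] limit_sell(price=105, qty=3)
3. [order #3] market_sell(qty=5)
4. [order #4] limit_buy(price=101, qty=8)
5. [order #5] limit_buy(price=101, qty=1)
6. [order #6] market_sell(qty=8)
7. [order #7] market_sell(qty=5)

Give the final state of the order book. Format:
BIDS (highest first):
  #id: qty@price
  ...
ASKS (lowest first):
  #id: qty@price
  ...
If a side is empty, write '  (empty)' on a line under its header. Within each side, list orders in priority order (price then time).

After op 1 [order #1] market_sell(qty=5): fills=none; bids=[-] asks=[-]
After op 2 [order #2] limit_sell(price=105, qty=3): fills=none; bids=[-] asks=[#2:3@105]
After op 3 [order #3] market_sell(qty=5): fills=none; bids=[-] asks=[#2:3@105]
After op 4 [order #4] limit_buy(price=101, qty=8): fills=none; bids=[#4:8@101] asks=[#2:3@105]
After op 5 [order #5] limit_buy(price=101, qty=1): fills=none; bids=[#4:8@101 #5:1@101] asks=[#2:3@105]
After op 6 [order #6] market_sell(qty=8): fills=#4x#6:8@101; bids=[#5:1@101] asks=[#2:3@105]
After op 7 [order #7] market_sell(qty=5): fills=#5x#7:1@101; bids=[-] asks=[#2:3@105]

Answer: BIDS (highest first):
  (empty)
ASKS (lowest first):
  #2: 3@105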